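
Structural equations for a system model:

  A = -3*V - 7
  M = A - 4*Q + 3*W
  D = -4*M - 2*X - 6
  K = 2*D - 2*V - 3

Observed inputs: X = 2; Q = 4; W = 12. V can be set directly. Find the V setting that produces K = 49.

Substituting into the M equation gives M = -3*V + 13.
D becomes 12*V - 62.
So K = 22*V - 127.
Solve 22*V - 127 = 49: V = (49 + 127) / 22 = 8.

V = 8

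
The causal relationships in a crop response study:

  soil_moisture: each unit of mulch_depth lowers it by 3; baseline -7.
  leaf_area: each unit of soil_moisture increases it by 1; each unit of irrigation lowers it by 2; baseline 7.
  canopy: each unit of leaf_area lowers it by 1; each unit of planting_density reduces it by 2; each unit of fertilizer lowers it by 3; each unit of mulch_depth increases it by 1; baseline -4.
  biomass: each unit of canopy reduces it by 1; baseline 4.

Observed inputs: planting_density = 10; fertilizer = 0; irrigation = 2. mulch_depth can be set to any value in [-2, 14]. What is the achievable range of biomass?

Substituting into the leaf_area equation gives leaf_area = -3*mulch_depth - 4.
This gives canopy = 4*mulch_depth - 20.
Substituting into the biomass equation gives biomass = -4*mulch_depth + 24.
Linear in mulch_depth, so extremes are at the endpoints: mulch_depth = -2 gives biomass = 32; mulch_depth = 14 gives biomass = -32.

-32 to 32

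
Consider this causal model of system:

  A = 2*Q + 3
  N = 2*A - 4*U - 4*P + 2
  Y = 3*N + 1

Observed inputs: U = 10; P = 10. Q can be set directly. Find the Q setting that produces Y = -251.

Substituting into the N equation gives N = 4*Q - 72.
So Y = 12*Q - 215.
Solve 12*Q - 215 = -251: Q = (-251 + 215) / 12 = -3.

Q = -3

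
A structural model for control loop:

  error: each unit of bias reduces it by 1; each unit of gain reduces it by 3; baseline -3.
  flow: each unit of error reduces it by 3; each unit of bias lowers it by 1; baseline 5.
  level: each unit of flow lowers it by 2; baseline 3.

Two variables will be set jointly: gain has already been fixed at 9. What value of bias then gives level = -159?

bias = -7

With gain held at 9:
Substituting into the error equation gives error = -bias - 30.
So flow = 2*bias + 95.
So level = -4*bias - 187.
Solve -4*bias - 187 = -159: bias = (-159 + 187) / -4 = -7.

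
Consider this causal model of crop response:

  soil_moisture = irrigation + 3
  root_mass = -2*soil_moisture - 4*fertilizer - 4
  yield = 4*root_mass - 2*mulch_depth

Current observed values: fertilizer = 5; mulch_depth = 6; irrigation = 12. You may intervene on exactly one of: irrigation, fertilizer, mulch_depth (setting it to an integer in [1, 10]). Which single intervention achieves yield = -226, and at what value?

set mulch_depth = 5

Intervening on irrigation: yield = -8*irrigation - 132. Reaching -226 requires irrigation = 47/4, not an integer.
Intervening on fertilizer: yield = -16*fertilizer - 148. Reaching -226 requires fertilizer = 39/8, not an integer.
Intervening on mulch_depth: with other inputs at their observed values, yield = -2*mulch_depth - 216. Solving for -226 gives mulch_depth = 5, within [1, 10].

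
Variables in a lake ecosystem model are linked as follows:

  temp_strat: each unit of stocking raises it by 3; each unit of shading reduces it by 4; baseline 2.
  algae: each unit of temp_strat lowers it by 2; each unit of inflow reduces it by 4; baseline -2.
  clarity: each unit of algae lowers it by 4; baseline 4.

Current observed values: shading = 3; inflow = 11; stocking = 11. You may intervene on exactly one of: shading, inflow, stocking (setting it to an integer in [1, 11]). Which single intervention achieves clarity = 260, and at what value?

set inflow = 4

Intervening on shading: clarity = -32*shading + 468. Reaching 260 requires shading = 13/2, not an integer.
Intervening on inflow: with other inputs at their observed values, clarity = 16*inflow + 196. Solving for 260 gives inflow = 4, within [1, 11].
Intervening on stocking: clarity = 24*stocking + 108. Reaching 260 requires stocking = 19/3, not an integer.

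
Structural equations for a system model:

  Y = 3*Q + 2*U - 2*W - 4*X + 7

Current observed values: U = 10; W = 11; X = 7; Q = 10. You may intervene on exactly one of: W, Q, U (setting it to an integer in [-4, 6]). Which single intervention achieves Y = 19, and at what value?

Intervening on W: with other inputs at their observed values, Y = -2*W + 29. Solving for 19 gives W = 5, within [-4, 6].
Intervening on Q: Y = 3*Q - 23. Reaching 19 requires Q = 14, outside [-4, 6].
Intervening on U: Y = 2*U - 13. Reaching 19 requires U = 16, outside [-4, 6].

set W = 5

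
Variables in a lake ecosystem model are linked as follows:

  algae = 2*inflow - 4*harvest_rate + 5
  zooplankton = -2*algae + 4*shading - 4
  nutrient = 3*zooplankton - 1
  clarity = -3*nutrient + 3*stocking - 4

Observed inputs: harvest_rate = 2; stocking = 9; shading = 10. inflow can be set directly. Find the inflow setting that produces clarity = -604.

inflow = -7

Substituting into the algae equation gives algae = 2*inflow - 3.
zooplankton becomes -4*inflow + 42.
This gives nutrient = -12*inflow + 125.
So clarity = 36*inflow - 352.
Solve 36*inflow - 352 = -604: inflow = (-604 + 352) / 36 = -7.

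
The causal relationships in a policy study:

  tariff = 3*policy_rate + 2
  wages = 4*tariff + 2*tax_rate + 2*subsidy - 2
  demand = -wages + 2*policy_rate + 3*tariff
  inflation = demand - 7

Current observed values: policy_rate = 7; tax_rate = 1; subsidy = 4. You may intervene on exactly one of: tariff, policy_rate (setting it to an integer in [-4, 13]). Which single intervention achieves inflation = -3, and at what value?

Intervening on tariff: with other inputs at their observed values, inflation = -tariff - 1. Solving for -3 gives tariff = 2, within [-4, 13].
Intervening on policy_rate: inflation = -policy_rate - 17. Reaching -3 requires policy_rate = -14, outside [-4, 13].

set tariff = 2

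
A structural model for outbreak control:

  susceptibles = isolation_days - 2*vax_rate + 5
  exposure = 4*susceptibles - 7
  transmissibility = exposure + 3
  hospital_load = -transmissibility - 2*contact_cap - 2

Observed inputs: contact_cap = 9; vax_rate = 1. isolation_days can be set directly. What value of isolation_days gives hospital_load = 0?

isolation_days = -7

Substituting into the susceptibles equation gives susceptibles = isolation_days + 3.
So exposure = 4*isolation_days + 5.
Substituting into the transmissibility equation gives transmissibility = 4*isolation_days + 8.
This gives hospital_load = -4*isolation_days - 28.
Solve -4*isolation_days - 28 = 0: isolation_days = (0 + 28) / -4 = -7.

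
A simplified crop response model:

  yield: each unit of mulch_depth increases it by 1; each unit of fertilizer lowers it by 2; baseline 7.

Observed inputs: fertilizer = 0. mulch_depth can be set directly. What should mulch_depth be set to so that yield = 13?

Substituting into the yield equation gives yield = mulch_depth + 7.
Solve mulch_depth + 7 = 13: mulch_depth = (13 - 7) / 1 = 6.

mulch_depth = 6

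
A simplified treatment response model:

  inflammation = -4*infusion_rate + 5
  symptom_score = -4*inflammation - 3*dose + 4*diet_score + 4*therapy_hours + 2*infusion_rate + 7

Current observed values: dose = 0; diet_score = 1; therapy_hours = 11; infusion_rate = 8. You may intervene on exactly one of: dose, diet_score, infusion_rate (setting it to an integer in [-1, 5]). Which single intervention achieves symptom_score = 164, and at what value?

set dose = 5

Intervening on dose: with other inputs at their observed values, symptom_score = -3*dose + 179. Solving for 164 gives dose = 5, within [-1, 5].
Intervening on diet_score: symptom_score = 4*diet_score + 175. Reaching 164 requires diet_score = -11/4, not an integer.
Intervening on infusion_rate: symptom_score = 18*infusion_rate + 35. Reaching 164 requires infusion_rate = 43/6, not an integer.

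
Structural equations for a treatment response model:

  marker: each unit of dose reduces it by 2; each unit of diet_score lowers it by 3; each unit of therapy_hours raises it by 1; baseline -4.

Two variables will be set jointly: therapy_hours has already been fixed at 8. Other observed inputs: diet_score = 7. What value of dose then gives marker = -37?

With therapy_hours held at 8:
Substituting into the marker equation gives marker = -2*dose - 17.
Solve -2*dose - 17 = -37: dose = (-37 + 17) / -2 = 10.

dose = 10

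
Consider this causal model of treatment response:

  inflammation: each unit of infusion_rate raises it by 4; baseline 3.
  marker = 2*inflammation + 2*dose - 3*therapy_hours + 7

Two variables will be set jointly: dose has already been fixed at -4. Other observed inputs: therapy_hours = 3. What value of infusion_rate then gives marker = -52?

With dose held at -4:
Substituting into the marker equation gives marker = 8*infusion_rate - 4.
Solve 8*infusion_rate - 4 = -52: infusion_rate = (-52 + 4) / 8 = -6.

infusion_rate = -6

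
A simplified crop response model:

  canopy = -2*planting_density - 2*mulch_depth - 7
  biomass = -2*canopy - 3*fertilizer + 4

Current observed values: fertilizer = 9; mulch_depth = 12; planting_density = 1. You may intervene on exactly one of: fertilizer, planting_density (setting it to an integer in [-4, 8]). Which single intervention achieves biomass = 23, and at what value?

Intervening on fertilizer: biomass = -3*fertilizer + 70. Reaching 23 requires fertilizer = 47/3, not an integer.
Intervening on planting_density: with other inputs at their observed values, biomass = 4*planting_density + 39. Solving for 23 gives planting_density = -4, within [-4, 8].

set planting_density = -4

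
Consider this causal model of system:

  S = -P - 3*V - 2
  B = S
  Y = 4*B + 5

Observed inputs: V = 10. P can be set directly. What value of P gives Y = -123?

P = 0

Substituting into the S equation gives S = -P - 32.
This gives B = -P - 32.
Substituting into the Y equation gives Y = -4*P - 123.
Solve -4*P - 123 = -123: P = (-123 + 123) / -4 = 0.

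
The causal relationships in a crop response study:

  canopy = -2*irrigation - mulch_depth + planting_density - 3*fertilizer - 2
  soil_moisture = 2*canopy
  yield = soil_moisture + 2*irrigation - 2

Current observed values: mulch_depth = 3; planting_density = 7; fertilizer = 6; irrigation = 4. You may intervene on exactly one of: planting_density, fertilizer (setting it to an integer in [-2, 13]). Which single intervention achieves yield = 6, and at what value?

set fertilizer = -2

Intervening on planting_density: yield = 2*planting_density - 56. Reaching 6 requires planting_density = 31, outside [-2, 13].
Intervening on fertilizer: with other inputs at their observed values, yield = -6*fertilizer - 6. Solving for 6 gives fertilizer = -2, within [-2, 13].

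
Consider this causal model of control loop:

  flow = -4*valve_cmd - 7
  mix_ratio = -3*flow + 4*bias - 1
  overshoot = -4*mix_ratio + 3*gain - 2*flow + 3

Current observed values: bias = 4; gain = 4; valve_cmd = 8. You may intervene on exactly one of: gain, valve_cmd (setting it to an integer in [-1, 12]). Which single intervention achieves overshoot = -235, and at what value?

Intervening on gain: overshoot = 3*gain - 447. Reaching -235 requires gain = 212/3, not an integer.
Intervening on valve_cmd: with other inputs at their observed values, overshoot = -40*valve_cmd - 115. Solving for -235 gives valve_cmd = 3, within [-1, 12].

set valve_cmd = 3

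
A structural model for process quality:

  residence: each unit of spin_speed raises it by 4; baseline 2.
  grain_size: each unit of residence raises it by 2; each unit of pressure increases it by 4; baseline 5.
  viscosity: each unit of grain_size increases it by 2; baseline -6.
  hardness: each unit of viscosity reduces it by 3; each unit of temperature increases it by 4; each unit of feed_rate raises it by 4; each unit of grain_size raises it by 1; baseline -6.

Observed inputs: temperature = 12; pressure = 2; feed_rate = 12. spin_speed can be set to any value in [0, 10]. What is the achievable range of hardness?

Substituting into the grain_size equation gives grain_size = 8*spin_speed + 17.
Substituting into the viscosity equation gives viscosity = 16*spin_speed + 28.
So hardness = -40*spin_speed + 23.
Linear in spin_speed, so extremes are at the endpoints: spin_speed = 0 gives hardness = 23; spin_speed = 10 gives hardness = -377.

-377 to 23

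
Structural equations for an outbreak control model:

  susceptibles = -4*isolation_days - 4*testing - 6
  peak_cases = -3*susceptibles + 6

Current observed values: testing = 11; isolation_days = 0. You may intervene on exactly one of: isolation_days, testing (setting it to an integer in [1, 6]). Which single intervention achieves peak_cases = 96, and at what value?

Intervening on isolation_days: peak_cases = 12*isolation_days + 156. Reaching 96 requires isolation_days = -5, outside [1, 6].
Intervening on testing: with other inputs at their observed values, peak_cases = 12*testing + 24. Solving for 96 gives testing = 6, within [1, 6].

set testing = 6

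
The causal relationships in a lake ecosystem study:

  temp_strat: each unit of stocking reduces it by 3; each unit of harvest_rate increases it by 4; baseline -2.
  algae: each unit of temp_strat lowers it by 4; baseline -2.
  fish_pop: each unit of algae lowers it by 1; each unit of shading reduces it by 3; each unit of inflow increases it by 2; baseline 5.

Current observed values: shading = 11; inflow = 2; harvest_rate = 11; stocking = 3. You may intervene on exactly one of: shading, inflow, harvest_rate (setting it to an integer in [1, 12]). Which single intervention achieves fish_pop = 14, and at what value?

Intervening on shading: fish_pop = -3*shading + 143. Reaching 14 requires shading = 43, outside [1, 12].
Intervening on inflow: fish_pop = 2*inflow + 106. Reaching 14 requires inflow = -46, outside [1, 12].
Intervening on harvest_rate: with other inputs at their observed values, fish_pop = 16*harvest_rate - 66. Solving for 14 gives harvest_rate = 5, within [1, 12].

set harvest_rate = 5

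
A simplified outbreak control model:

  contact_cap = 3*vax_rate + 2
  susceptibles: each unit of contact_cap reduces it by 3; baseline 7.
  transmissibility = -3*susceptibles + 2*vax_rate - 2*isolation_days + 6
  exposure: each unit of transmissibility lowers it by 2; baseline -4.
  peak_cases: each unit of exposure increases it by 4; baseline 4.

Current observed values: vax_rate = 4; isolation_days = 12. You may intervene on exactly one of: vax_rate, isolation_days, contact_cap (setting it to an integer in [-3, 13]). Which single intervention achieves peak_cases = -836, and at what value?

Intervening on vax_rate: peak_cases = -232*vax_rate + 156. Reaching -836 requires vax_rate = 124/29, not an integer.
Intervening on isolation_days: with other inputs at their observed values, peak_cases = 16*isolation_days - 964. Solving for -836 gives isolation_days = 8, within [-3, 13].
Intervening on contact_cap: peak_cases = -72*contact_cap + 236. Reaching -836 requires contact_cap = 134/9, not an integer.

set isolation_days = 8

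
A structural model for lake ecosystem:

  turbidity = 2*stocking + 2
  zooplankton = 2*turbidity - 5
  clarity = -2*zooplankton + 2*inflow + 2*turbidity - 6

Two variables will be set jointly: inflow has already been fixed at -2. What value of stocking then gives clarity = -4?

With inflow held at -2:
Substituting into the zooplankton equation gives zooplankton = 4*stocking - 1.
Substituting into the clarity equation gives clarity = -4*stocking - 4.
Solve -4*stocking - 4 = -4: stocking = (-4 + 4) / -4 = 0.

stocking = 0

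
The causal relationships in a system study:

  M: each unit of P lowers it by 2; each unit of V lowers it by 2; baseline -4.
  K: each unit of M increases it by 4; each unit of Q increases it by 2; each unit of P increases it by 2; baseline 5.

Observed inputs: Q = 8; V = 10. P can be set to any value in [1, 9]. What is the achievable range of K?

-129 to -81

Substituting into the M equation gives M = -2*P - 24.
K becomes -6*P - 75.
Linear in P, so extremes are at the endpoints: P = 1 gives K = -81; P = 9 gives K = -129.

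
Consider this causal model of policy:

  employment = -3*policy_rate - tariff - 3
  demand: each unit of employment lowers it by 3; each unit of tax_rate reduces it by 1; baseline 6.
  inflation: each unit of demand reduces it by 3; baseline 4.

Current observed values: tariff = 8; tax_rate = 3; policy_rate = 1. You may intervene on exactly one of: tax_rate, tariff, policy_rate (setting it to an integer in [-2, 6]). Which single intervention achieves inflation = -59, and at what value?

Intervening on tax_rate: inflation = 3*tax_rate - 140. Reaching -59 requires tax_rate = 27, outside [-2, 6].
Intervening on tariff: with other inputs at their observed values, inflation = -9*tariff - 59. Solving for -59 gives tariff = 0, within [-2, 6].
Intervening on policy_rate: inflation = -27*policy_rate - 104. Reaching -59 requires policy_rate = -5/3, not an integer.

set tariff = 0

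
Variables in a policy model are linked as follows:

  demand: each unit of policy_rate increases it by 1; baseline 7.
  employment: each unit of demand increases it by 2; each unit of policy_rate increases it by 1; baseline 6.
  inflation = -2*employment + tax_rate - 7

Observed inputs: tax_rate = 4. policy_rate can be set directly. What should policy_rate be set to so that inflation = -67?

Substituting into the employment equation gives employment = 3*policy_rate + 20.
inflation becomes -6*policy_rate - 43.
Solve -6*policy_rate - 43 = -67: policy_rate = (-67 + 43) / -6 = 4.

policy_rate = 4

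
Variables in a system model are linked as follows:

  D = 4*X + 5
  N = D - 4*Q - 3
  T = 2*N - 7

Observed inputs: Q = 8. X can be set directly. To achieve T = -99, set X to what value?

Substituting into the N equation gives N = 4*X - 30.
T becomes 8*X - 67.
Solve 8*X - 67 = -99: X = (-99 + 67) / 8 = -4.

X = -4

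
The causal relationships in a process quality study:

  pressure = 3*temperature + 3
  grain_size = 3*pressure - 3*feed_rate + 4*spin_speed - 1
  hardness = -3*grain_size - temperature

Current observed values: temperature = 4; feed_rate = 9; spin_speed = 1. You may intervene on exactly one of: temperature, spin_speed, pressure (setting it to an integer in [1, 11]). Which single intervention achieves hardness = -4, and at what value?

Intervening on temperature: hardness = -28*temperature + 45. Reaching -4 requires temperature = 7/4, not an integer.
Intervening on spin_speed: hardness = -12*spin_speed - 55. Reaching -4 requires spin_speed = -17/4, not an integer.
Intervening on pressure: with other inputs at their observed values, hardness = -9*pressure + 68. Solving for -4 gives pressure = 8, within [1, 11].

set pressure = 8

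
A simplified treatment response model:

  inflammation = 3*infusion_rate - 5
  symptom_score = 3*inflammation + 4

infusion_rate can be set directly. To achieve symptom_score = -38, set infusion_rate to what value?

Substituting into the symptom_score equation gives symptom_score = 9*infusion_rate - 11.
Solve 9*infusion_rate - 11 = -38: infusion_rate = (-38 + 11) / 9 = -3.

infusion_rate = -3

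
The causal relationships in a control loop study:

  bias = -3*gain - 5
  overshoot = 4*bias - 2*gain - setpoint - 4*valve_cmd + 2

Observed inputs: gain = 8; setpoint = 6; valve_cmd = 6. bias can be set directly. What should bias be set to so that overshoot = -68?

bias = -6

Intervening on bias fixes its value directly, overriding its dependence on gain.
Substituting into the overshoot equation gives overshoot = 4*bias - 44.
Solve 4*bias - 44 = -68: bias = (-68 + 44) / 4 = -6.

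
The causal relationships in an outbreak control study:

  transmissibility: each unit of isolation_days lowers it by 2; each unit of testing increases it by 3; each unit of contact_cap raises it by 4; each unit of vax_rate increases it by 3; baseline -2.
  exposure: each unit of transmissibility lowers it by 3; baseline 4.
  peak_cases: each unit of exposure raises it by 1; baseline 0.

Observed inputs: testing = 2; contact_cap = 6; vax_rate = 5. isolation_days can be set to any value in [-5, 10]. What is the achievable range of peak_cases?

-155 to -65

Substituting into the transmissibility equation gives transmissibility = -2*isolation_days + 43.
This gives exposure = 6*isolation_days - 125.
So peak_cases = 6*isolation_days - 125.
Linear in isolation_days, so extremes are at the endpoints: isolation_days = -5 gives peak_cases = -155; isolation_days = 10 gives peak_cases = -65.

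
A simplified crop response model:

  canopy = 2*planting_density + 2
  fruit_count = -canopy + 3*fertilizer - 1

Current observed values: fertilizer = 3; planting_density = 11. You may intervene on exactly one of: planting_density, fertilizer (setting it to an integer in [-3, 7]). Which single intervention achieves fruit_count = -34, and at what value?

Intervening on planting_density: fruit_count = -2*planting_density + 6. Reaching -34 requires planting_density = 20, outside [-3, 7].
Intervening on fertilizer: with other inputs at their observed values, fruit_count = 3*fertilizer - 25. Solving for -34 gives fertilizer = -3, within [-3, 7].

set fertilizer = -3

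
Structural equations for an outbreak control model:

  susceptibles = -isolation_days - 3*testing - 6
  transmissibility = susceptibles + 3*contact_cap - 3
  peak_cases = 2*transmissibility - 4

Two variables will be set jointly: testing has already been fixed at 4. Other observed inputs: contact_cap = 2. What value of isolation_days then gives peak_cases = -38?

isolation_days = 2

With testing held at 4:
Substituting into the susceptibles equation gives susceptibles = -isolation_days - 18.
Substituting into the transmissibility equation gives transmissibility = -isolation_days - 15.
Substituting into the peak_cases equation gives peak_cases = -2*isolation_days - 34.
Solve -2*isolation_days - 34 = -38: isolation_days = (-38 + 34) / -2 = 2.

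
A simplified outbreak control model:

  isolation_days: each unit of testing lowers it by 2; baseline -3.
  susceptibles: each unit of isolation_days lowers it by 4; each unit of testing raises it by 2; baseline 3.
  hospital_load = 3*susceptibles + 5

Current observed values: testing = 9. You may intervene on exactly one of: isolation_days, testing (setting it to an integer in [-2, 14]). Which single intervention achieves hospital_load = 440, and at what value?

set testing = 13

Intervening on isolation_days: hospital_load = -12*isolation_days + 68. Reaching 440 requires isolation_days = -31, outside [-2, 14].
Intervening on testing: with other inputs at their observed values, hospital_load = 30*testing + 50. Solving for 440 gives testing = 13, within [-2, 14].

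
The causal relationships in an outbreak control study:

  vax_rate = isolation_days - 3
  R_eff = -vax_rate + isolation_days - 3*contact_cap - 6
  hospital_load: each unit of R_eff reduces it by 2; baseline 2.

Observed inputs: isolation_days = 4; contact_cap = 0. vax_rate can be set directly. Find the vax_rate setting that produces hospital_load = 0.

Intervening on vax_rate fixes its value directly, overriding its dependence on isolation_days.
Substituting into the R_eff equation gives R_eff = -vax_rate - 2.
This gives hospital_load = 2*vax_rate + 6.
Solve 2*vax_rate + 6 = 0: vax_rate = (0 - 6) / 2 = -3.

vax_rate = -3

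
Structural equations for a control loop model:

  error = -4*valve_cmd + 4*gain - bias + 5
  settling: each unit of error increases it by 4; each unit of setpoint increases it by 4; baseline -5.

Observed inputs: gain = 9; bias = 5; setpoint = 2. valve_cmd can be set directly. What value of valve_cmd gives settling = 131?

Substituting into the error equation gives error = -4*valve_cmd + 36.
This gives settling = -16*valve_cmd + 147.
Solve -16*valve_cmd + 147 = 131: valve_cmd = (131 - 147) / -16 = 1.

valve_cmd = 1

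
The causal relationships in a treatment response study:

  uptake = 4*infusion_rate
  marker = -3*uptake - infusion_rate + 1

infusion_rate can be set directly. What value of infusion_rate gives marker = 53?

infusion_rate = -4

Substituting into the marker equation gives marker = -13*infusion_rate + 1.
Solve -13*infusion_rate + 1 = 53: infusion_rate = (53 - 1) / -13 = -4.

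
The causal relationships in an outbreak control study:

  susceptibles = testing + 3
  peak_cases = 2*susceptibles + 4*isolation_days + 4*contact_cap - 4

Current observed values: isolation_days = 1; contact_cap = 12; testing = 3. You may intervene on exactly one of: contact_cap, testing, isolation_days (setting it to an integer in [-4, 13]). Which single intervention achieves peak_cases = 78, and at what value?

set testing = 12

Intervening on contact_cap: peak_cases = 4*contact_cap + 12. Reaching 78 requires contact_cap = 33/2, not an integer.
Intervening on testing: with other inputs at their observed values, peak_cases = 2*testing + 54. Solving for 78 gives testing = 12, within [-4, 13].
Intervening on isolation_days: peak_cases = 4*isolation_days + 56. Reaching 78 requires isolation_days = 11/2, not an integer.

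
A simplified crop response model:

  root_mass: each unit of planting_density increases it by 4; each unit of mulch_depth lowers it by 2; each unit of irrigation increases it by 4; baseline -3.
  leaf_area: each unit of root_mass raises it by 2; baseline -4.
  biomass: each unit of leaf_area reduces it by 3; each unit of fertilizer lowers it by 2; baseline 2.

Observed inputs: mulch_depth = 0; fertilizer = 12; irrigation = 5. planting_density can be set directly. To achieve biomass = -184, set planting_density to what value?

Substituting into the root_mass equation gives root_mass = 4*planting_density + 17.
Substituting into the leaf_area equation gives leaf_area = 8*planting_density + 30.
biomass becomes -24*planting_density - 112.
Solve -24*planting_density - 112 = -184: planting_density = (-184 + 112) / -24 = 3.

planting_density = 3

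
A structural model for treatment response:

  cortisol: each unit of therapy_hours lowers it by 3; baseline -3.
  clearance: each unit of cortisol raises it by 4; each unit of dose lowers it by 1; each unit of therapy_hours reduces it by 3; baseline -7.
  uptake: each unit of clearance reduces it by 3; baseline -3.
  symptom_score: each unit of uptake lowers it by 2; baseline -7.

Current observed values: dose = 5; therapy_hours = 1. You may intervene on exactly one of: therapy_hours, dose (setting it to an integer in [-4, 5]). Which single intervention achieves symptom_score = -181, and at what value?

set dose = -4

Intervening on therapy_hours: symptom_score = -90*therapy_hours - 145. Reaching -181 requires therapy_hours = 2/5, not an integer.
Intervening on dose: with other inputs at their observed values, symptom_score = -6*dose - 205. Solving for -181 gives dose = -4, within [-4, 5].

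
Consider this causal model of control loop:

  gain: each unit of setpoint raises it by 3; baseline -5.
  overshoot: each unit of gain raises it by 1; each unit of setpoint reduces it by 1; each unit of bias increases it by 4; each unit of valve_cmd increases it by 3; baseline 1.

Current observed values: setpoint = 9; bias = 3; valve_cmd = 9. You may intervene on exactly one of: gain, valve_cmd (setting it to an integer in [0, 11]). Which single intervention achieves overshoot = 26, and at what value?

set valve_cmd = 0

Intervening on gain: overshoot = gain + 31. Reaching 26 requires gain = -5, outside [0, 11].
Intervening on valve_cmd: with other inputs at their observed values, overshoot = 3*valve_cmd + 26. Solving for 26 gives valve_cmd = 0, within [0, 11].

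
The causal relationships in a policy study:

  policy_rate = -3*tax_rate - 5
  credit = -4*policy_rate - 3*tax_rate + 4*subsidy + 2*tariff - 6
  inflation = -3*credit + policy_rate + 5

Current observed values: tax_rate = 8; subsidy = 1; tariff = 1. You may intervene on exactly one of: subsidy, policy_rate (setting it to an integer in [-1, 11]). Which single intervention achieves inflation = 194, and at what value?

Intervening on subsidy: inflation = -12*subsidy - 288. Reaching 194 requires subsidy = -241/6, not an integer.
Intervening on policy_rate: with other inputs at their observed values, inflation = 13*policy_rate + 77. Solving for 194 gives policy_rate = 9, within [-1, 11].

set policy_rate = 9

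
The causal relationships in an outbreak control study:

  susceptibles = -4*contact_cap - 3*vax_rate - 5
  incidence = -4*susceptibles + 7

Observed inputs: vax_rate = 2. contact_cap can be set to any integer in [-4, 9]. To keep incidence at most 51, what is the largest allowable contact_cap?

contact_cap = 0

Substituting into the susceptibles equation gives susceptibles = -4*contact_cap - 11.
Substituting into the incidence equation gives incidence = 16*contact_cap + 51.
Require 16*contact_cap + 51 ≤ 51, so contact_cap ≤ 0.
The largest integer in [-4, 9] satisfying this is 0.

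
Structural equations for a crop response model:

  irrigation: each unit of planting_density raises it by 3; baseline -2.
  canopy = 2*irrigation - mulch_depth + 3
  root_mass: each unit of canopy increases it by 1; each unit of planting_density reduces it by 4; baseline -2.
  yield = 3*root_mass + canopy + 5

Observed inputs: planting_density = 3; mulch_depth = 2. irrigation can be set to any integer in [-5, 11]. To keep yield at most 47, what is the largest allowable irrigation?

Intervening on irrigation fixes its value directly, overriding its dependence on planting_density.
Substituting into the canopy equation gives canopy = 2*irrigation + 1.
Substituting into the root_mass equation gives root_mass = 2*irrigation - 13.
So yield = 8*irrigation - 33.
Require 8*irrigation - 33 ≤ 47, so irrigation ≤ 10.
The largest integer in [-5, 11] satisfying this is 10.

irrigation = 10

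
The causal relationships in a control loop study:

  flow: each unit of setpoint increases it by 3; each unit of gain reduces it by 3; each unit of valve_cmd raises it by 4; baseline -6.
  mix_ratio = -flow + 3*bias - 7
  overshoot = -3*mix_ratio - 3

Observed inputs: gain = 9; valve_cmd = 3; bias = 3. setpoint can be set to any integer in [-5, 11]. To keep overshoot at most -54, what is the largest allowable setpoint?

Substituting into the flow equation gives flow = 3*setpoint - 21.
This gives mix_ratio = -3*setpoint + 23.
This gives overshoot = 9*setpoint - 72.
Require 9*setpoint - 72 ≤ -54, so setpoint ≤ 2.
The largest integer in [-5, 11] satisfying this is 2.

setpoint = 2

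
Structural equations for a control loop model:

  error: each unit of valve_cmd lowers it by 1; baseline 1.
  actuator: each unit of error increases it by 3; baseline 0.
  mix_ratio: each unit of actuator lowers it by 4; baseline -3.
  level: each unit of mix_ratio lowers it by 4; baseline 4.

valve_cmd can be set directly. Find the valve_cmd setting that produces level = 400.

valve_cmd = -7

Substituting into the actuator equation gives actuator = -3*valve_cmd + 3.
Substituting into the mix_ratio equation gives mix_ratio = 12*valve_cmd - 15.
This gives level = -48*valve_cmd + 64.
Solve -48*valve_cmd + 64 = 400: valve_cmd = (400 - 64) / -48 = -7.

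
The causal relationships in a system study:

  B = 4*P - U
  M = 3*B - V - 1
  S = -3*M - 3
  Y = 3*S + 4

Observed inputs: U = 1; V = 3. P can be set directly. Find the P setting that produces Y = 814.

Substituting into the B equation gives B = 4*P - 1.
Substituting into the M equation gives M = 12*P - 7.
So S = -36*P + 18.
Substituting into the Y equation gives Y = -108*P + 58.
Solve -108*P + 58 = 814: P = (814 - 58) / -108 = -7.

P = -7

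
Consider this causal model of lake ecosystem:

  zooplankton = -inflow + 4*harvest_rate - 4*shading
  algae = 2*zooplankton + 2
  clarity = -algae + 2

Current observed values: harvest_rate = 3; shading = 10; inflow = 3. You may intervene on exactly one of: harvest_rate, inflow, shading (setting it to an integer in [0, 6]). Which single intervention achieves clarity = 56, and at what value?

Intervening on harvest_rate: clarity = -8*harvest_rate + 86. Reaching 56 requires harvest_rate = 15/4, not an integer.
Intervening on inflow: with other inputs at their observed values, clarity = 2*inflow + 56. Solving for 56 gives inflow = 0, within [0, 6].
Intervening on shading: clarity = 8*shading - 18. Reaching 56 requires shading = 37/4, not an integer.

set inflow = 0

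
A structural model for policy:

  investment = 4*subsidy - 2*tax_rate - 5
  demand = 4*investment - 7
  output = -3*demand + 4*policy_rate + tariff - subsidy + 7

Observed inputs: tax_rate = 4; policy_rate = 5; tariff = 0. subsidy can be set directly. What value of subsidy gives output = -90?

subsidy = 6

Substituting into the investment equation gives investment = 4*subsidy - 13.
This gives demand = 16*subsidy - 59.
output becomes -49*subsidy + 204.
Solve -49*subsidy + 204 = -90: subsidy = (-90 - 204) / -49 = 6.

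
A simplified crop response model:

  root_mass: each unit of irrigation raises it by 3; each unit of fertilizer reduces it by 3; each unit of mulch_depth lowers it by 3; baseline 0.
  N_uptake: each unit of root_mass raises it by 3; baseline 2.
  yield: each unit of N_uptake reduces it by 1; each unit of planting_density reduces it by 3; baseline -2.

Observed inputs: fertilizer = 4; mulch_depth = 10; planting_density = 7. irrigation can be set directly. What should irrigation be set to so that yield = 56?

irrigation = 5

Substituting into the root_mass equation gives root_mass = 3*irrigation - 42.
Substituting into the N_uptake equation gives N_uptake = 9*irrigation - 124.
Substituting into the yield equation gives yield = -9*irrigation + 101.
Solve -9*irrigation + 101 = 56: irrigation = (56 - 101) / -9 = 5.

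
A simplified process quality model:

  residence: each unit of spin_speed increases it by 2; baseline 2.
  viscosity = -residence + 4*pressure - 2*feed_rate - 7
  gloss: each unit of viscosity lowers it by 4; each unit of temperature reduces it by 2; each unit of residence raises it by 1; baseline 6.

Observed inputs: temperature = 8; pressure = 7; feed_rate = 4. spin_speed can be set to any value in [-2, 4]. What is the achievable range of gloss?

-72 to -12

Substituting into the viscosity equation gives viscosity = -2*spin_speed + 11.
Substituting into the gloss equation gives gloss = 10*spin_speed - 52.
Linear in spin_speed, so extremes are at the endpoints: spin_speed = -2 gives gloss = -72; spin_speed = 4 gives gloss = -12.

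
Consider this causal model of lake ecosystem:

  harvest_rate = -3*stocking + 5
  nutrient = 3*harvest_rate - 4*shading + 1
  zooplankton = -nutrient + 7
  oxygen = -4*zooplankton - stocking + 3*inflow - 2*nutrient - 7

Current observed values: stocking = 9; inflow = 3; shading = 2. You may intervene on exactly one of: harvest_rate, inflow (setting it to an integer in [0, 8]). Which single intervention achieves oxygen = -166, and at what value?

Intervening on harvest_rate: oxygen = 6*harvest_rate - 49. Reaching -166 requires harvest_rate = -39/2, not an integer.
Intervening on inflow: with other inputs at their observed values, oxygen = 3*inflow - 190. Solving for -166 gives inflow = 8, within [0, 8].

set inflow = 8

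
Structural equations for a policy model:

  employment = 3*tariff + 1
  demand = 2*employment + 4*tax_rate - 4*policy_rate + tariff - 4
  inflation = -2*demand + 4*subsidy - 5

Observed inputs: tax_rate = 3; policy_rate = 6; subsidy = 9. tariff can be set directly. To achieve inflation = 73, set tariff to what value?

Substituting into the demand equation gives demand = 7*tariff - 14.
Substituting into the inflation equation gives inflation = -14*tariff + 59.
Solve -14*tariff + 59 = 73: tariff = (73 - 59) / -14 = -1.

tariff = -1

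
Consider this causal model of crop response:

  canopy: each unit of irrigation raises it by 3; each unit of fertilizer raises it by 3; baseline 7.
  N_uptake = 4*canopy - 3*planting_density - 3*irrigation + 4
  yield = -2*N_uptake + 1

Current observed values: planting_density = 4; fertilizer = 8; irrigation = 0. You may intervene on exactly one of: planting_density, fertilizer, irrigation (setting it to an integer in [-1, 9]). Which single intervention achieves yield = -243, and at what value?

set planting_density = 2

Intervening on planting_density: with other inputs at their observed values, yield = 6*planting_density - 255. Solving for -243 gives planting_density = 2, within [-1, 9].
Intervening on fertilizer: yield = -24*fertilizer - 39. Reaching -243 requires fertilizer = 17/2, not an integer.
Intervening on irrigation: yield = -18*irrigation - 231. Reaching -243 requires irrigation = 2/3, not an integer.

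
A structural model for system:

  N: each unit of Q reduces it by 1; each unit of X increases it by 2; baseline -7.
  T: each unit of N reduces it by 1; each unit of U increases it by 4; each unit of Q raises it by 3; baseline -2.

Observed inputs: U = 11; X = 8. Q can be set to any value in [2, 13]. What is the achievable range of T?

41 to 85

Substituting into the N equation gives N = -Q + 9.
So T = 4*Q + 33.
Linear in Q, so extremes are at the endpoints: Q = 2 gives T = 41; Q = 13 gives T = 85.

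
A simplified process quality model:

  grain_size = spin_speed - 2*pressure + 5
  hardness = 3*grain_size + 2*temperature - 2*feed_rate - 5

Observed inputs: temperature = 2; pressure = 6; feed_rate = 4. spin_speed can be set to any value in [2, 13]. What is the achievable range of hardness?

Substituting into the grain_size equation gives grain_size = spin_speed - 7.
hardness becomes 3*spin_speed - 30.
Linear in spin_speed, so extremes are at the endpoints: spin_speed = 2 gives hardness = -24; spin_speed = 13 gives hardness = 9.

-24 to 9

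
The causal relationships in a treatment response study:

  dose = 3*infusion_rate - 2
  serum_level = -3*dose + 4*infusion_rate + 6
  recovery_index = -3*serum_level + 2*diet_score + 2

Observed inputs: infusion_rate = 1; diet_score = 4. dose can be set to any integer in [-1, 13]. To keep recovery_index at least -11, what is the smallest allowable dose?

Intervening on dose fixes its value directly, overriding its dependence on infusion_rate.
Substituting into the serum_level equation gives serum_level = -3*dose + 10.
So recovery_index = 9*dose - 20.
Require 9*dose - 20 ≥ -11, so dose ≥ 1.
The smallest integer in [-1, 13] satisfying this is 1.

dose = 1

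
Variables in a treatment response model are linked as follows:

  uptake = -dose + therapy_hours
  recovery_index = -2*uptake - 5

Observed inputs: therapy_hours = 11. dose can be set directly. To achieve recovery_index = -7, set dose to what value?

Substituting into the uptake equation gives uptake = -dose + 11.
recovery_index becomes 2*dose - 27.
Solve 2*dose - 27 = -7: dose = (-7 + 27) / 2 = 10.

dose = 10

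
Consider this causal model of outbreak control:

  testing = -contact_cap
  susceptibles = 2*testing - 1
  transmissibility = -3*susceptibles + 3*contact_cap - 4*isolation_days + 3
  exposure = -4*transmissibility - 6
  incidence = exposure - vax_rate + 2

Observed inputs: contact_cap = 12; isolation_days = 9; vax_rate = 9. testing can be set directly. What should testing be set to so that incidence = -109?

testing = -3

Intervening on testing fixes its value directly, overriding its dependence on contact_cap.
Substituting into the transmissibility equation gives transmissibility = -6*testing + 6.
Substituting into the exposure equation gives exposure = 24*testing - 30.
Substituting into the incidence equation gives incidence = 24*testing - 37.
Solve 24*testing - 37 = -109: testing = (-109 + 37) / 24 = -3.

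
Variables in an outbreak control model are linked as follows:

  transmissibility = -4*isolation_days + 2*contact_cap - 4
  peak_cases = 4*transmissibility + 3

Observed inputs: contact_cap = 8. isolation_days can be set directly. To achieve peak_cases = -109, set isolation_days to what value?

isolation_days = 10

Substituting into the transmissibility equation gives transmissibility = -4*isolation_days + 12.
Substituting into the peak_cases equation gives peak_cases = -16*isolation_days + 51.
Solve -16*isolation_days + 51 = -109: isolation_days = (-109 - 51) / -16 = 10.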